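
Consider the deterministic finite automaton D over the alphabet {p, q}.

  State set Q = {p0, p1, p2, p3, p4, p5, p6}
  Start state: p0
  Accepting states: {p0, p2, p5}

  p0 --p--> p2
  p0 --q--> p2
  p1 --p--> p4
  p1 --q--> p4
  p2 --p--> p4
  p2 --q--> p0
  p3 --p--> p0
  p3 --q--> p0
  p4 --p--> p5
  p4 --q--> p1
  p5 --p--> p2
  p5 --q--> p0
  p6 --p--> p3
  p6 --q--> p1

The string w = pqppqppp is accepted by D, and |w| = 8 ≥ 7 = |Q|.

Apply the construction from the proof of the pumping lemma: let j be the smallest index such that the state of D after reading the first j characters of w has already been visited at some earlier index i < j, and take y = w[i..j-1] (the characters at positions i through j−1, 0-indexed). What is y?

pq

Run of D on w = p q p p q p p p:
  step 0: p0  (start)
  step 1: p2  (read p: p0→p2)
  step 2: p0  (read q: p2→p0)   ← first repeat (p0 seen earlier)
  step 3: p2  (read p: p0→p2)
  step 4: p4  (read p: p2→p4)
  step 5: p1  (read q: p4→p1)
  step 6: p4  (read p: p1→p4)
  step 7: p5  (read p: p4→p5)
  step 8: p2  (read p: p5→p2)

So i = 0, j = 2, giving x = w[0:0] = ε, y = w[0:2] = pq, z = w[2:8] = ppqppp.
Check: |xy| = 2 ≤ 7 and |y| = 2 ≥ 1. Reading y takes D from p0 back to p0, so every xyⁱz is accepted.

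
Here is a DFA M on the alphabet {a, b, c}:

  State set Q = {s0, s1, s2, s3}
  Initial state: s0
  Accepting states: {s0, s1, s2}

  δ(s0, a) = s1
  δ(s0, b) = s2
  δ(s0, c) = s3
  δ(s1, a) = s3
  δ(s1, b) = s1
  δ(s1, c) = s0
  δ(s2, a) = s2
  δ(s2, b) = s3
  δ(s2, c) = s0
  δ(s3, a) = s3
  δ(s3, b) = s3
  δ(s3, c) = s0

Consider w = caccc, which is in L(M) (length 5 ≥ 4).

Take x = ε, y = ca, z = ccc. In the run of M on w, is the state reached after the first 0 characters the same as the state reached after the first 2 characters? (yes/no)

no

Run of M on the first 2 characters of w = c a:
  step 0: s0  (start)
  step 1: s3  (read c: s0→s3)
  step 2: s3  (read a: s3→s3)

After x (step 0): s0. After xy (step 2): s3.
They differ (s0 ≠ s3), so y is not a cycle from the state after x; this split is not the one the pumping-lemma construction produces, and pumping y need not keep the string in L(M).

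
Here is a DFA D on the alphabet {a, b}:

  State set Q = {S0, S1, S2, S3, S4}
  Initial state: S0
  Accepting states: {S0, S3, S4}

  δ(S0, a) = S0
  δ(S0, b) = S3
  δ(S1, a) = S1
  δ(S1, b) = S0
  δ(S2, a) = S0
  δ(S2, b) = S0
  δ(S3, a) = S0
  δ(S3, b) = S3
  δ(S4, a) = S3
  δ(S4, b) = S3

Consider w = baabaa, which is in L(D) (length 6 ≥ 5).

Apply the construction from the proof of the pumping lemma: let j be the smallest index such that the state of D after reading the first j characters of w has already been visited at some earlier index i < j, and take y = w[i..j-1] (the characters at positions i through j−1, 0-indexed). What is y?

State sequence: S0 -b-> S3 -a-> S0 -a-> S0 -b-> S3 -a-> S0 -a-> S0
First repeat at step 2: S0 was already visited.

So i = 0, j = 2, giving x = w[0:0] = ε, y = w[0:2] = ba, z = w[2:6] = abaa.
Check: |xy| = 2 ≤ 5 and |y| = 2 ≥ 1. Reading y takes D from S0 back to S0, so every xyⁱz is accepted.
The DFA has 5 states, so the proof of the pumping lemma guarantees a repeated state among the first 5+1 visited; the segment between the two visits is the pumpable y.

ba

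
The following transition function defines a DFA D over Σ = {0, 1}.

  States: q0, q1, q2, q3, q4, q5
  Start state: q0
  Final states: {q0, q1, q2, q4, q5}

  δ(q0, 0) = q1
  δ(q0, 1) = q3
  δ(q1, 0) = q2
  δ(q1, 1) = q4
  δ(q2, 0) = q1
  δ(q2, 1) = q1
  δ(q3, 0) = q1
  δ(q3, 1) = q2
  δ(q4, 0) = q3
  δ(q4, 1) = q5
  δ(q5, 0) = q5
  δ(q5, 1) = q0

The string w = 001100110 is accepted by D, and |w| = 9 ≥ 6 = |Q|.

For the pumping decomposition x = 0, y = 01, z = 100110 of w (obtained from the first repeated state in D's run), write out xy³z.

0010101100110

xy^3z = 0·01·01·01·100110 = 0010101100110.
Reading y = 01 takes D from q1 back to q1, so after x·y·y·y the machine is still in q1, and z then leads to the accepting state q5. Hence 0010101100110 ∈ L(D).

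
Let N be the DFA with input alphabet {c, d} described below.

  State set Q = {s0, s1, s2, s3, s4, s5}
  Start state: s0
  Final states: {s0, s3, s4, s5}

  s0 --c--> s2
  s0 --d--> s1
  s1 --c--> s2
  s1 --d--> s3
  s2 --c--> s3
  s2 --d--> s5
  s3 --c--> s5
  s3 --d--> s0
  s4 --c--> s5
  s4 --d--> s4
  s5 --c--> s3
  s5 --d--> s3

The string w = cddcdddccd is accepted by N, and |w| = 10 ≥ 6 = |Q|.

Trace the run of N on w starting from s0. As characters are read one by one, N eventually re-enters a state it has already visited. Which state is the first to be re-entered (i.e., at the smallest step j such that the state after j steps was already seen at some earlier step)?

State sequence: s0 -c-> s2 -d-> s5 -d-> s3 -c-> s5 -d-> s3 -d-> s0 -d-> s1 -c-> s2 -c-> s3 -d-> s0
First repeat at step 4: s5 was already visited.

The earliest repeat is at step j = 4: N is in s5, which it already visited at step i = 2.
With |Q| = 6, pigeonhole forces a state repeat no later than step 6; the substring read between the first and second visits to that state can be pumped.

s5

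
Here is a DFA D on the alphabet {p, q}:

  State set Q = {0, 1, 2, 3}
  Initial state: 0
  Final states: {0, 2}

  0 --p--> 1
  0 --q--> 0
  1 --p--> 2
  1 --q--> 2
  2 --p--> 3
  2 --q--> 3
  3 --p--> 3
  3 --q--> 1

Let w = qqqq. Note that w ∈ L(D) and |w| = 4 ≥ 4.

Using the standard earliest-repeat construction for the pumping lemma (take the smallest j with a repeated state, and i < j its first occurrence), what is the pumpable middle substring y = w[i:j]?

q

State sequence: 0 -q-> 0 -q-> 0 -q-> 0 -q-> 0
First repeat at step 1: 0 was already visited.

So i = 0, j = 1, giving x = w[0:0] = ε, y = w[0:1] = q, z = w[1:4] = qqq.
Check: |xy| = 1 ≤ 4 and |y| = 1 ≥ 1. Reading y takes D from 0 back to 0, so every xyⁱz is accepted.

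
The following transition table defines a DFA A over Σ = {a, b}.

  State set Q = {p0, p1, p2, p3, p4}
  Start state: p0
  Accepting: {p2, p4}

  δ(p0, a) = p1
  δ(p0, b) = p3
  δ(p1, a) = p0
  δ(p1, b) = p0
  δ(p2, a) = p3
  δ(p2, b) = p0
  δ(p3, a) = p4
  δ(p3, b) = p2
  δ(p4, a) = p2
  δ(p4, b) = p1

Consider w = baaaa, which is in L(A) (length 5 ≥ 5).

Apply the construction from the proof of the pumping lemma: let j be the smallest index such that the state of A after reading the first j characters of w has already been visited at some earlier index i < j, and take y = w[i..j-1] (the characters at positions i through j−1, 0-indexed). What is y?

State sequence: p0 -b-> p3 -a-> p4 -a-> p2 -a-> p3 -a-> p4
First repeat at step 4: p3 was already visited.

So i = 1, j = 4, giving x = w[0:1] = b, y = w[1:4] = aaa, z = w[4:5] = a.
Check: |xy| = 4 ≤ 5 and |y| = 3 ≥ 1. Reading y takes A from p3 back to p3, so every xyⁱz is accepted.

aaa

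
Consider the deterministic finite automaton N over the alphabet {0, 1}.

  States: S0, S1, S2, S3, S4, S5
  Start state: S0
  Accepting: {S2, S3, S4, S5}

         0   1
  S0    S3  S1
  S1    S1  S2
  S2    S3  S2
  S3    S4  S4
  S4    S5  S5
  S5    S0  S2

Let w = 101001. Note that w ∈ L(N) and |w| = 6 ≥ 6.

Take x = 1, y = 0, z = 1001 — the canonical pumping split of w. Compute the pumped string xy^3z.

10001001

xy^3z = 1·0·0·0·1001 = 10001001.
Reading y = 0 takes N from S1 back to S1, so after x·y·y·y the machine is still in S1, and z then leads to the accepting state S5. Hence 10001001 ∈ L(N).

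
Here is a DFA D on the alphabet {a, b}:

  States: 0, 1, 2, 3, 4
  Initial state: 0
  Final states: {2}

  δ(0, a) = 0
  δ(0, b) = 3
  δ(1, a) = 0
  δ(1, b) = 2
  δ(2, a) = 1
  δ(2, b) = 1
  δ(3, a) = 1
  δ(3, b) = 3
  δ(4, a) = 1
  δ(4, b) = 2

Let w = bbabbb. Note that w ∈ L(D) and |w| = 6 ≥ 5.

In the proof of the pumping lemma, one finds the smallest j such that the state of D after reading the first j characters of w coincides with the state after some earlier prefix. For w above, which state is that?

3

Run of D on w = b b a b b b:
  step 0: 0  (start)
  step 1: 3  (read b: 0→3)
  step 2: 3  (read b: 3→3)   ← first repeat (3 seen earlier)
  step 3: 1  (read a: 3→1)
  step 4: 2  (read b: 1→2)
  step 5: 1  (read b: 2→1)
  step 6: 2  (read b: 1→2)

The earliest repeat is at step j = 2: D is in 3, which it already visited at step i = 1.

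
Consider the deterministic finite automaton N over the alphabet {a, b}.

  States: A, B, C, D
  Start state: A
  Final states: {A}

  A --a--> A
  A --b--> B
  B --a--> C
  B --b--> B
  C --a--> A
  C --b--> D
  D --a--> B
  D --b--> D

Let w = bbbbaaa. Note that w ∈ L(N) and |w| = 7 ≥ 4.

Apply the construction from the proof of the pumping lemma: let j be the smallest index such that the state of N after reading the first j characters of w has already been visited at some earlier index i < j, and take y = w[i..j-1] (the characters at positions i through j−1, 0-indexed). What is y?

b

State sequence: A -b-> B -b-> B -b-> B -b-> B -a-> C -a-> A -a-> A
First repeat at step 2: B was already visited.

So i = 1, j = 2, giving x = w[0:1] = b, y = w[1:2] = b, z = w[2:7] = bbaaa.
Check: |xy| = 2 ≤ 4 and |y| = 1 ≥ 1. Reading y takes N from B back to B, so every xyⁱz is accepted.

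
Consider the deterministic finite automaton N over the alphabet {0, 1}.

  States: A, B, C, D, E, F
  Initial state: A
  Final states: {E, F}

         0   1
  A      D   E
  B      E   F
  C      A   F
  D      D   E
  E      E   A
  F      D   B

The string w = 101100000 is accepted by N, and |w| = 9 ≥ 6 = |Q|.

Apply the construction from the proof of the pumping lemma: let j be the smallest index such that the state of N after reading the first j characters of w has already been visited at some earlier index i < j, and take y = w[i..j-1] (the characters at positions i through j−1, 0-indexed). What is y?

0

State sequence: A -1-> E -0-> E -1-> A -1-> E -0-> E -0-> E -0-> E -0-> E -0-> E
First repeat at step 2: E was already visited.

So i = 1, j = 2, giving x = w[0:1] = 1, y = w[1:2] = 0, z = w[2:9] = 1100000.
Check: |xy| = 2 ≤ 6 and |y| = 1 ≥ 1. Reading y takes N from E back to E, so every xyⁱz is accepted.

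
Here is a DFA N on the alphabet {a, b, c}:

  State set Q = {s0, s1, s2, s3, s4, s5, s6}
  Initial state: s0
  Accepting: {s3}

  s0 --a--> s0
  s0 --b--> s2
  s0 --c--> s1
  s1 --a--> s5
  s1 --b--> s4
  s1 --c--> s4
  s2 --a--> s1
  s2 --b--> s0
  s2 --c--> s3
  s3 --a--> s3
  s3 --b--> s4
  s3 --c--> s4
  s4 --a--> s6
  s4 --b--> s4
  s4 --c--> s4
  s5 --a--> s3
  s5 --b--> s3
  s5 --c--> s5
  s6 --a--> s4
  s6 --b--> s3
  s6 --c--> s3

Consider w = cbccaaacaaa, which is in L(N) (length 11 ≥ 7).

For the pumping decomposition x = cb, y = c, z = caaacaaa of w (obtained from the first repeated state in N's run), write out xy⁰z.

xy⁰z = xz = cb·caaacaaa = cbcaaacaaa.
Reading y = c takes N from s4 back to s4, so after x the machine is still in s4, and z then leads to the accepting state s3. Hence cbcaaacaaa ∈ L(N).

cbcaaacaaa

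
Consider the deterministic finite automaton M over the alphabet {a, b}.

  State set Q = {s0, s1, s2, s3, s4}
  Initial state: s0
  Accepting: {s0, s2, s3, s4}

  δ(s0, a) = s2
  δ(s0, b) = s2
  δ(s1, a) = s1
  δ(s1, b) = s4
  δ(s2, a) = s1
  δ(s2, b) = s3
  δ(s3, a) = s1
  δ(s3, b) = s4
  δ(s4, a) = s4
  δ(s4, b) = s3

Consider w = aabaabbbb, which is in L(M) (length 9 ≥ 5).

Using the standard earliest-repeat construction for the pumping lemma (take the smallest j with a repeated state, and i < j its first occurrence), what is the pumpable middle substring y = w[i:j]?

State sequence: s0 -a-> s2 -a-> s1 -b-> s4 -a-> s4 -a-> s4 -b-> s3 -b-> s4 -b-> s3 -b-> s4
First repeat at step 4: s4 was already visited.

So i = 3, j = 4, giving x = w[0:3] = aab, y = w[3:4] = a, z = w[4:9] = abbbb.
Check: |xy| = 4 ≤ 5 and |y| = 1 ≥ 1. Reading y takes M from s4 back to s4, so every xyⁱz is accepted.

a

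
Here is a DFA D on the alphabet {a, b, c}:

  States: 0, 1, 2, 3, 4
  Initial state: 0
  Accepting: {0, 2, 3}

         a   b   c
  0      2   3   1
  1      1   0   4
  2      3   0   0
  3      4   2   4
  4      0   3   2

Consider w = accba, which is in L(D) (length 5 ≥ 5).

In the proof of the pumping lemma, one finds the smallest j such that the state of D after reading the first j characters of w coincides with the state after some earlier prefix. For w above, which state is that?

Run of D on w = a c c b a:
  step 0: 0  (start)
  step 1: 2  (read a: 0→2)
  step 2: 0  (read c: 2→0)   ← first repeat (0 seen earlier)
  step 3: 1  (read c: 0→1)
  step 4: 0  (read b: 1→0)
  step 5: 2  (read a: 0→2)

The earliest repeat is at step j = 2: D is in 0, which it already visited at step i = 0.
Pumping length from the standard proof: p = 5 (the number of states). The repeated state found above gives |xy| = j ≤ 5 and |y| = j − i ≥ 1.

0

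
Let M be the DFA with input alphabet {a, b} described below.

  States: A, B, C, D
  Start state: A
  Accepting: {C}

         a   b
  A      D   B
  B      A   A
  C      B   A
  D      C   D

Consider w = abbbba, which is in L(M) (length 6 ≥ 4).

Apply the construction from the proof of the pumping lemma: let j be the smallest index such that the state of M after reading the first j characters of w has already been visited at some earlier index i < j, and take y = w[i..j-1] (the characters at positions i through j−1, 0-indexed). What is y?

Run of M on w = a b b b b a:
  step 0: A  (start)
  step 1: D  (read a: A→D)
  step 2: D  (read b: D→D)   ← first repeat (D seen earlier)
  step 3: D  (read b: D→D)
  step 4: D  (read b: D→D)
  step 5: D  (read b: D→D)
  step 6: C  (read a: D→C)

So i = 1, j = 2, giving x = w[0:1] = a, y = w[1:2] = b, z = w[2:6] = bbba.
Check: |xy| = 2 ≤ 4 and |y| = 1 ≥ 1. Reading y takes M from D back to D, so every xyⁱz is accepted.

b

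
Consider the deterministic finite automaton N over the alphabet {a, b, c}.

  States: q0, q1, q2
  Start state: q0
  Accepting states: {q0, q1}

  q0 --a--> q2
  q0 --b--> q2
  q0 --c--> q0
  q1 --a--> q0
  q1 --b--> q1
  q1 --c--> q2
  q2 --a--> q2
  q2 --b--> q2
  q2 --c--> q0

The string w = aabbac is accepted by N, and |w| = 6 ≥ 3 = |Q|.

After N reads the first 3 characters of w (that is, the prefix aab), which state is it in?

State sequence: q0 -a-> q2 -a-> q2 -b-> q2

After reading 3 characters, N is in state q2.
(This kind of state-tracing is the core of the pumping-lemma construction: with 3 states, pigeonhole forces a repeat within the first 3 steps.)

q2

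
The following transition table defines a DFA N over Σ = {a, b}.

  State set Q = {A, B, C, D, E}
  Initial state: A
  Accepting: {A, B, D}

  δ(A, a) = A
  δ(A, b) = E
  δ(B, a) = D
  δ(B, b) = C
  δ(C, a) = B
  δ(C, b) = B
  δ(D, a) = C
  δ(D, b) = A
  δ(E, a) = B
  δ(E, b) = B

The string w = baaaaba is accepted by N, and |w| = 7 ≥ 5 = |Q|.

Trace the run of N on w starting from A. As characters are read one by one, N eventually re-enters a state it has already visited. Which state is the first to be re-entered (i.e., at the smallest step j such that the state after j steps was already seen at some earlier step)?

State sequence: A -b-> E -a-> B -a-> D -a-> C -a-> B -b-> C -a-> B
First repeat at step 5: B was already visited.

The earliest repeat is at step j = 5: N is in B, which it already visited at step i = 2.
The DFA has 5 states, so the proof of the pumping lemma guarantees a repeated state among the first 5+1 visited; the segment between the two visits is the pumpable y.

B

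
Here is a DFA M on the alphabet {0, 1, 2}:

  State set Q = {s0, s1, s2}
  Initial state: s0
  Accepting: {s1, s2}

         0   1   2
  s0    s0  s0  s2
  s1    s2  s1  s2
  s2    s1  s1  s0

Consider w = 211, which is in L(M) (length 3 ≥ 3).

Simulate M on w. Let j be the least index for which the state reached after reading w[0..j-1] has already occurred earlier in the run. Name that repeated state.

s1

State sequence: s0 -2-> s2 -1-> s1 -1-> s1
First repeat at step 3: s1 was already visited.

The earliest repeat is at step j = 3: M is in s1, which it already visited at step i = 2.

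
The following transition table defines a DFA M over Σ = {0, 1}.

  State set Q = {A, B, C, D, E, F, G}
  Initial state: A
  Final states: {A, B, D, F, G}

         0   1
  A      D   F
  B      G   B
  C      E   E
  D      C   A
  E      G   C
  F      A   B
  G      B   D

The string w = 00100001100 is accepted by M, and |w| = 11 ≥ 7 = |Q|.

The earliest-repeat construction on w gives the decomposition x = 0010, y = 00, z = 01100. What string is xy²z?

0010000001100

xy^2z = 0010·00·00·01100 = 0010000001100.
Reading y = 00 takes M from G back to G, so after x·y·y the machine is still in G, and z then leads to the accepting state B. Hence 0010000001100 ∈ L(M).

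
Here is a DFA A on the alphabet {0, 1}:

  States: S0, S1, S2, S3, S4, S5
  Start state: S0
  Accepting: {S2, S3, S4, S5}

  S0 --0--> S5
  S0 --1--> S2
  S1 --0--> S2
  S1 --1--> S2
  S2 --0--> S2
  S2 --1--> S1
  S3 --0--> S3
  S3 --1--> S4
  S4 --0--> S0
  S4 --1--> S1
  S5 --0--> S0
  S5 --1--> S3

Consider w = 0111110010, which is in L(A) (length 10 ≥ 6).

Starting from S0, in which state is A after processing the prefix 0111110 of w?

State sequence: S0 -0-> S5 -1-> S3 -1-> S4 -1-> S1 -1-> S2 -1-> S1 -0-> S2

After reading 7 characters, A is in state S2.

S2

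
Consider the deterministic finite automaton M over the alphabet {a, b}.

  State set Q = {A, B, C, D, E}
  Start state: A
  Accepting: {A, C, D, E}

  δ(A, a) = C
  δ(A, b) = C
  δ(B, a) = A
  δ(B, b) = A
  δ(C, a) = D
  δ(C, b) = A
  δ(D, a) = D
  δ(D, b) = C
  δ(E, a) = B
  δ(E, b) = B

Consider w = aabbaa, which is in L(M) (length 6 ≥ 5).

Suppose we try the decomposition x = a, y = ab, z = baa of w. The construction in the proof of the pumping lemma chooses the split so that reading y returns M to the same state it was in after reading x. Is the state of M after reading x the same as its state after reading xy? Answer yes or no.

Run of M on the first 3 characters of w = a a b:
  step 0: A  (start)
  step 1: C  (read a: A→C)
  step 2: D  (read a: C→D)
  step 3: C  (read b: D→C)

After x (step 1): C. After xy (step 3): C.
They match, so y = ab drives M around a cycle from C back to itself; pumping y any number of times keeps M in C before reading z, and xyⁱz ∈ L(M) for every i ≥ 0.

yes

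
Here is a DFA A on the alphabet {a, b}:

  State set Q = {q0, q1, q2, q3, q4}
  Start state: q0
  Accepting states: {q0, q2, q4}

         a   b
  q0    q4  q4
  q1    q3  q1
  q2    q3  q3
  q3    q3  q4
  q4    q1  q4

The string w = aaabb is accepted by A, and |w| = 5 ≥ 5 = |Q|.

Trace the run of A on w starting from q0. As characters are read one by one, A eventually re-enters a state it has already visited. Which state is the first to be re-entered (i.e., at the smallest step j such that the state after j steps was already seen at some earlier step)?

State sequence: q0 -a-> q4 -a-> q1 -a-> q3 -b-> q4 -b-> q4
First repeat at step 4: q4 was already visited.

The earliest repeat is at step j = 4: A is in q4, which it already visited at step i = 1.
With |Q| = 5, pigeonhole forces a state repeat no later than step 5; the substring read between the first and second visits to that state can be pumped.

q4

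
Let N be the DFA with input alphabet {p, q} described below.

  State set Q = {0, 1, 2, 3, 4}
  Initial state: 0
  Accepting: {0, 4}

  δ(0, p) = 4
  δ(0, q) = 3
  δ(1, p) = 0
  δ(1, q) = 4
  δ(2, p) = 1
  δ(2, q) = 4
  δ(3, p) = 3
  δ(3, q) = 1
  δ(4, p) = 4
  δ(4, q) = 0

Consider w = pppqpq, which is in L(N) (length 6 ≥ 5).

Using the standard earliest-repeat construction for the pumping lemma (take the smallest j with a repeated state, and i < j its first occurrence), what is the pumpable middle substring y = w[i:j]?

Run of N on w = p p p q p q:
  step 0: 0  (start)
  step 1: 4  (read p: 0→4)
  step 2: 4  (read p: 4→4)   ← first repeat (4 seen earlier)
  step 3: 4  (read p: 4→4)
  step 4: 0  (read q: 4→0)
  step 5: 4  (read p: 0→4)
  step 6: 0  (read q: 4→0)

So i = 1, j = 2, giving x = w[0:1] = p, y = w[1:2] = p, z = w[2:6] = pqpq.
Check: |xy| = 2 ≤ 5 and |y| = 1 ≥ 1. Reading y takes N from 4 back to 4, so every xyⁱz is accepted.
With |Q| = 5, pigeonhole forces a state repeat no later than step 5; the substring read between the first and second visits to that state can be pumped.

p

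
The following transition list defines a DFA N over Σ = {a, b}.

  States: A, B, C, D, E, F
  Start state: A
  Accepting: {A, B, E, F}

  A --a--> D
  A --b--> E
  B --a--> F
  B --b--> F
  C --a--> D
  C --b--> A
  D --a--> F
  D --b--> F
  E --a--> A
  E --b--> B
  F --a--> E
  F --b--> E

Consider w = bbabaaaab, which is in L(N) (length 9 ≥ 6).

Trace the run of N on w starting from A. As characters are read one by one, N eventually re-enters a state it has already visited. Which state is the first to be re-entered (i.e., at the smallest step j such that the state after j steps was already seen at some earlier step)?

State sequence: A -b-> E -b-> B -a-> F -b-> E -a-> A -a-> D -a-> F -a-> E -b-> B
First repeat at step 4: E was already visited.

The earliest repeat is at step j = 4: N is in E, which it already visited at step i = 1.

E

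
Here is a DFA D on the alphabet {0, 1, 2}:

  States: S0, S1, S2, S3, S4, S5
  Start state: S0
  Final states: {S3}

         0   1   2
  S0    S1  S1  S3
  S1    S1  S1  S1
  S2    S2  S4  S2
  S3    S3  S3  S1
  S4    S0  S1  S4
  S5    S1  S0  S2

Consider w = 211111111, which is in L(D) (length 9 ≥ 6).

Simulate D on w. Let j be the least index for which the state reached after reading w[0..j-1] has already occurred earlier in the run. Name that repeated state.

S3

State sequence: S0 -2-> S3 -1-> S3 -1-> S3 -1-> S3 -1-> S3 -1-> S3 -1-> S3 -1-> S3 -1-> S3
First repeat at step 2: S3 was already visited.

The earliest repeat is at step j = 2: D is in S3, which it already visited at step i = 1.
With |Q| = 6, pigeonhole forces a state repeat no later than step 6; the substring read between the first and second visits to that state can be pumped.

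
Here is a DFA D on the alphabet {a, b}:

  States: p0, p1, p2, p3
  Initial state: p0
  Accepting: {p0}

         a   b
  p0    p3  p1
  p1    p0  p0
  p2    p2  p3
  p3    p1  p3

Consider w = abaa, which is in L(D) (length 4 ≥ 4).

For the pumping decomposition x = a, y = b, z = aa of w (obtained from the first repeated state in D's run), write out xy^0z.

aaa

xy⁰z = xz = a·aa = aaa.
Reading y = b takes D from p3 back to p3, so after x the machine is still in p3, and z then leads to the accepting state p0. Hence aaa ∈ L(D).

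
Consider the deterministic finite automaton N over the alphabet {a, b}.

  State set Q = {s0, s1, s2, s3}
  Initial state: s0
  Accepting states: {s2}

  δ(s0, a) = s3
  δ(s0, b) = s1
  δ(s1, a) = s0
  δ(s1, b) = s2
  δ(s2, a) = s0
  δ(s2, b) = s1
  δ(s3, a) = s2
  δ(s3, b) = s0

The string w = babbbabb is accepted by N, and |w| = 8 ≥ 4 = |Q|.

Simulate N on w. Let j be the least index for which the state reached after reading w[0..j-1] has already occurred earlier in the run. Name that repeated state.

State sequence: s0 -b-> s1 -a-> s0 -b-> s1 -b-> s2 -b-> s1 -a-> s0 -b-> s1 -b-> s2
First repeat at step 2: s0 was already visited.

The earliest repeat is at step j = 2: N is in s0, which it already visited at step i = 0.

s0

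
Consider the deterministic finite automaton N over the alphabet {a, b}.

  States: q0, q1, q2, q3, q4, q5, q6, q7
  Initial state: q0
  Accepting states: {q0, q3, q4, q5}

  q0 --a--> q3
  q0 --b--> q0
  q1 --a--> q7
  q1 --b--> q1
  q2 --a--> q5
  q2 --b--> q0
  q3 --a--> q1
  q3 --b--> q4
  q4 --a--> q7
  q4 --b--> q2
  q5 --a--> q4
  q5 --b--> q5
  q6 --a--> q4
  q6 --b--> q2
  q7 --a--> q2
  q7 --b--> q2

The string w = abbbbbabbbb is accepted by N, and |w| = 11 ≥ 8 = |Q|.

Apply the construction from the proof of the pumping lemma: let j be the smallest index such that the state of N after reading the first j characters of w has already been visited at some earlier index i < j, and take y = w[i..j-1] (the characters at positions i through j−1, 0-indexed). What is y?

abbb

State sequence: q0 -a-> q3 -b-> q4 -b-> q2 -b-> q0 -b-> q0 -b-> q0 -a-> q3 -b-> q4 -b-> q2 -b-> q0 -b-> q0
First repeat at step 4: q0 was already visited.

So i = 0, j = 4, giving x = w[0:0] = ε, y = w[0:4] = abbb, z = w[4:11] = bbabbbb.
Check: |xy| = 4 ≤ 8 and |y| = 4 ≥ 1. Reading y takes N from q0 back to q0, so every xyⁱz is accepted.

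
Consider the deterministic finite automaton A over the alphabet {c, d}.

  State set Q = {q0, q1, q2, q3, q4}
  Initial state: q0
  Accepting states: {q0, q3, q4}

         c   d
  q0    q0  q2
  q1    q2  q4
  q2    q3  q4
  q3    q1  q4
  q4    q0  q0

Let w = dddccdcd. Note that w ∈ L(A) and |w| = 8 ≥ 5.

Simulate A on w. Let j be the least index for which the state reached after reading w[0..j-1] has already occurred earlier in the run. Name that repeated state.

q0

State sequence: q0 -d-> q2 -d-> q4 -d-> q0 -c-> q0 -c-> q0 -d-> q2 -c-> q3 -d-> q4
First repeat at step 3: q0 was already visited.

The earliest repeat is at step j = 3: A is in q0, which it already visited at step i = 0.
Since A has 5 states, any run of length ≥ 5 visits 5+1 states, so by pigeonhole some state repeats within the first 5 steps — that repeat gives the pumpable loop.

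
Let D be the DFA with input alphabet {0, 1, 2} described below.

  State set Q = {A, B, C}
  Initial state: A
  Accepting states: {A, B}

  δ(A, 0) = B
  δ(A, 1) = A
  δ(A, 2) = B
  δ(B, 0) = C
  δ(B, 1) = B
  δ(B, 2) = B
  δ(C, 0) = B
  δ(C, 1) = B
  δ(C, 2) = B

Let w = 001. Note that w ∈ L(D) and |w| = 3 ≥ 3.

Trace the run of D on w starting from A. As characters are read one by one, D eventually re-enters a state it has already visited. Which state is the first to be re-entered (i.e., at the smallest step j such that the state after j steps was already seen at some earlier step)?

Run of D on w = 0 0 1:
  step 0: A  (start)
  step 1: B  (read 0: A→B)
  step 2: C  (read 0: B→C)
  step 3: B  (read 1: C→B)   ← first repeat (B seen earlier)

The earliest repeat is at step j = 3: D is in B, which it already visited at step i = 1.
Since D has 3 states, any run of length ≥ 3 visits 3+1 states, so by pigeonhole some state repeats within the first 3 steps — that repeat gives the pumpable loop.

B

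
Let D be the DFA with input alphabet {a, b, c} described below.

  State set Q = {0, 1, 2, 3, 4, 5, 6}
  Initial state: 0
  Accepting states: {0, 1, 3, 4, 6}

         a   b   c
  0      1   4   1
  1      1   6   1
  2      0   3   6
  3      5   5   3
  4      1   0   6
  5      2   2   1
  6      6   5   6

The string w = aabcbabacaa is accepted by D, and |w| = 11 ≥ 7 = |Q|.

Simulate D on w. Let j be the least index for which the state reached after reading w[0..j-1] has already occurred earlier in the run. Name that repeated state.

Run of D on w = a a b c b a b a c a a:
  step 0: 0  (start)
  step 1: 1  (read a: 0→1)
  step 2: 1  (read a: 1→1)   ← first repeat (1 seen earlier)
  step 3: 6  (read b: 1→6)
  step 4: 6  (read c: 6→6)
  step 5: 5  (read b: 6→5)
  step 6: 2  (read a: 5→2)
  step 7: 3  (read b: 2→3)
  step 8: 5  (read a: 3→5)
  step 9: 1  (read c: 5→1)
  step 10: 1  (read a: 1→1)
  step 11: 1  (read a: 1→1)

The earliest repeat is at step j = 2: D is in 1, which it already visited at step i = 1.
With |Q| = 7, pigeonhole forces a state repeat no later than step 7; the substring read between the first and second visits to that state can be pumped.

1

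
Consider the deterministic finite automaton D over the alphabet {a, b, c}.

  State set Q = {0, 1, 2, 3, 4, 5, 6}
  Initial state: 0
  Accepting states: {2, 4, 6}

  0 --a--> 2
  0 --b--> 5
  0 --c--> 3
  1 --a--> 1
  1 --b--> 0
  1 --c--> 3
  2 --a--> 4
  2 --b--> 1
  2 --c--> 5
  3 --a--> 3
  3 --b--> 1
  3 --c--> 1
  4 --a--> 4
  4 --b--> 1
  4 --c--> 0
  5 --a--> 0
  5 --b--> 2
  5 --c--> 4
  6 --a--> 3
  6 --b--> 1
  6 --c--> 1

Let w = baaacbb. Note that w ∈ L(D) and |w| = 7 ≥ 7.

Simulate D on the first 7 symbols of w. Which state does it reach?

2

State sequence: 0 -b-> 5 -a-> 0 -a-> 2 -a-> 4 -c-> 0 -b-> 5 -b-> 2

After reading 7 characters, D is in state 2.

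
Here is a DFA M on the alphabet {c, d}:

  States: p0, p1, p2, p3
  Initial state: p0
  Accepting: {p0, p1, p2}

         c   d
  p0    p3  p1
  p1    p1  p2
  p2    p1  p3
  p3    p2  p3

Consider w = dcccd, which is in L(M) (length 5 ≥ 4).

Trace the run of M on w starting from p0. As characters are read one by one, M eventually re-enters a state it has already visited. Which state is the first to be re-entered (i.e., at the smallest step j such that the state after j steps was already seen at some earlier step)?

Run of M on w = d c c c d:
  step 0: p0  (start)
  step 1: p1  (read d: p0→p1)
  step 2: p1  (read c: p1→p1)   ← first repeat (p1 seen earlier)
  step 3: p1  (read c: p1→p1)
  step 4: p1  (read c: p1→p1)
  step 5: p2  (read d: p1→p2)

The earliest repeat is at step j = 2: M is in p1, which it already visited at step i = 1.
Pumping length from the standard proof: p = 4 (the number of states). The repeated state found above gives |xy| = j ≤ 4 and |y| = j − i ≥ 1.

p1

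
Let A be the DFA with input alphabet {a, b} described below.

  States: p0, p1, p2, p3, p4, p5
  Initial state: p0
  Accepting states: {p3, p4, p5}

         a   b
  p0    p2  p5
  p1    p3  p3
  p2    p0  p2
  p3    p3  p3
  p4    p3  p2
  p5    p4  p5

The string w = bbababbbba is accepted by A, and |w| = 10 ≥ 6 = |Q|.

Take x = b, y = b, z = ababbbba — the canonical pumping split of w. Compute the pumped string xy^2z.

bbbababbbba

xy^2z = b·b·b·ababbbba = bbbababbbba.
Reading y = b takes A from p5 back to p5, so after x·y·y the machine is still in p5, and z then leads to the accepting state p4. Hence bbbababbbba ∈ L(A).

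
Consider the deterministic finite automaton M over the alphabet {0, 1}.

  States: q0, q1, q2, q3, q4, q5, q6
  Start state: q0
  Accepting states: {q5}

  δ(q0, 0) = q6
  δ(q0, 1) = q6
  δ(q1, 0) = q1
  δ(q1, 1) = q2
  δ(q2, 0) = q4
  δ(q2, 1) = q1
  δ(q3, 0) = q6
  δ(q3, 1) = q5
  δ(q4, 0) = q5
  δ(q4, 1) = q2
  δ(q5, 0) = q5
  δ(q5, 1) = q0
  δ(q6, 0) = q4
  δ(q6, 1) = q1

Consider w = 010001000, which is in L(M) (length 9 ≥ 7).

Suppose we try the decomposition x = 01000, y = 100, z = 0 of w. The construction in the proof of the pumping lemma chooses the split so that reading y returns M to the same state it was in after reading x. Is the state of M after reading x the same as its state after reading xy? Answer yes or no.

no

State sequence: q0 -0-> q6 -1-> q1 -0-> q1 -0-> q1 -0-> q1 -1-> q2 -0-> q4 -0-> q5

After x (step 5): q1. After xy (step 8): q5.
They differ (q1 ≠ q5), so y is not a cycle from the state after x; this split is not the one the pumping-lemma construction produces, and pumping y need not keep the string in L(M).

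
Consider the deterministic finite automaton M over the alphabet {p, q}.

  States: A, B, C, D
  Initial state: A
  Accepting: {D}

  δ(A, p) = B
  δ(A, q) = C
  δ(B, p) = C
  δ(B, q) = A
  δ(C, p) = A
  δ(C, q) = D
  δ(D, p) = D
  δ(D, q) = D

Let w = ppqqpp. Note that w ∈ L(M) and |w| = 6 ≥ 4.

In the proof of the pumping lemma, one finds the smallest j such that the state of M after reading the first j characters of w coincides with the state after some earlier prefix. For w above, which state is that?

D

State sequence: A -p-> B -p-> C -q-> D -q-> D -p-> D -p-> D
First repeat at step 4: D was already visited.

The earliest repeat is at step j = 4: M is in D, which it already visited at step i = 3.
Pumping length from the standard proof: p = 4 (the number of states). The repeated state found above gives |xy| = j ≤ 4 and |y| = j − i ≥ 1.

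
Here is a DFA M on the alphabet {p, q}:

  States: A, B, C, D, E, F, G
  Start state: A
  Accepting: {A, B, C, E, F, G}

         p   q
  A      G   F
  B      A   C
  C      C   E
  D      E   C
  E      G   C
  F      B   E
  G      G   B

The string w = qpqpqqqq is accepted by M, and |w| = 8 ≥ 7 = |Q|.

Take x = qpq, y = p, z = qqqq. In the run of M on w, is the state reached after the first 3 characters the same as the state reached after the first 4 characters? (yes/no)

Run of M on the first 4 characters of w = q p q p:
  step 0: A  (start)
  step 1: F  (read q: A→F)
  step 2: B  (read p: F→B)
  step 3: C  (read q: B→C)
  step 4: C  (read p: C→C)

After x (step 3): C. After xy (step 4): C.
They match, so y = p drives M around a cycle from C back to itself; pumping y any number of times keeps M in C before reading z, and xyⁱz ∈ L(M) for every i ≥ 0.

yes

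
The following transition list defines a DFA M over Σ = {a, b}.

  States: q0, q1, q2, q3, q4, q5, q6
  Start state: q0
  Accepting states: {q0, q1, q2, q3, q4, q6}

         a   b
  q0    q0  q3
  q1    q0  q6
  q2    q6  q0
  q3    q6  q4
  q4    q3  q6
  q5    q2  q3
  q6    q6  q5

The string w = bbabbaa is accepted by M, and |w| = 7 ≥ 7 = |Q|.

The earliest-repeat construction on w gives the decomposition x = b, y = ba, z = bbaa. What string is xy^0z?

bbbaa

xy⁰z = xz = b·bbaa = bbbaa.
Reading y = ba takes M from q3 back to q3, so after x the machine is still in q3, and z then leads to the accepting state q6. Hence bbbaa ∈ L(M).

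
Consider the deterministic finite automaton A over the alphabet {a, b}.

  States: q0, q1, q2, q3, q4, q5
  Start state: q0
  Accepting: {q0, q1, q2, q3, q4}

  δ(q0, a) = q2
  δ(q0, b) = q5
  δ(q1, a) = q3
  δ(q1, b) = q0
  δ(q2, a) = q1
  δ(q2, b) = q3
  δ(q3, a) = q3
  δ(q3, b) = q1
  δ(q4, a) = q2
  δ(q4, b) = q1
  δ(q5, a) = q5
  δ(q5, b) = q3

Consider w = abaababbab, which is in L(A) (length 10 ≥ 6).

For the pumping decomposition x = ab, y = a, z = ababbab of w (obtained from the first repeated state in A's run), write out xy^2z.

xy^2z = ab·a·a·ababbab = abaaababbab.
Reading y = a takes A from q3 back to q3, so after x·y·y the machine is still in q3, and z then leads to the accepting state q3. Hence abaaababbab ∈ L(A).

abaaababbab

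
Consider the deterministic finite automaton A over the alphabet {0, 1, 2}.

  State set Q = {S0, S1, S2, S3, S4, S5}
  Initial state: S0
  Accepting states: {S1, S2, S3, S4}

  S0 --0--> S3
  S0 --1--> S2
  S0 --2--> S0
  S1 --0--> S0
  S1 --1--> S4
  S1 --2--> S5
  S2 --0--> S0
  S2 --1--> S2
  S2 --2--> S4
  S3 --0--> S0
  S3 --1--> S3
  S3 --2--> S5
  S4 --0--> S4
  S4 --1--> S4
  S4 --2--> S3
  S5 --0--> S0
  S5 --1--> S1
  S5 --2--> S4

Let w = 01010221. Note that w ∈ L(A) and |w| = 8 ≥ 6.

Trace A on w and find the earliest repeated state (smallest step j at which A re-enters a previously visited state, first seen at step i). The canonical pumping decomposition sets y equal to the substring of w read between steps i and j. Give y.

1

Run of A on w = 0 1 0 1 0 2 2 1:
  step 0: S0  (start)
  step 1: S3  (read 0: S0→S3)
  step 2: S3  (read 1: S3→S3)   ← first repeat (S3 seen earlier)
  step 3: S0  (read 0: S3→S0)
  step 4: S2  (read 1: S0→S2)
  step 5: S0  (read 0: S2→S0)
  step 6: S0  (read 2: S0→S0)
  step 7: S0  (read 2: S0→S0)
  step 8: S2  (read 1: S0→S2)

So i = 1, j = 2, giving x = w[0:1] = 0, y = w[1:2] = 1, z = w[2:8] = 010221.
Check: |xy| = 2 ≤ 6 and |y| = 1 ≥ 1. Reading y takes A from S3 back to S3, so every xyⁱz is accepted.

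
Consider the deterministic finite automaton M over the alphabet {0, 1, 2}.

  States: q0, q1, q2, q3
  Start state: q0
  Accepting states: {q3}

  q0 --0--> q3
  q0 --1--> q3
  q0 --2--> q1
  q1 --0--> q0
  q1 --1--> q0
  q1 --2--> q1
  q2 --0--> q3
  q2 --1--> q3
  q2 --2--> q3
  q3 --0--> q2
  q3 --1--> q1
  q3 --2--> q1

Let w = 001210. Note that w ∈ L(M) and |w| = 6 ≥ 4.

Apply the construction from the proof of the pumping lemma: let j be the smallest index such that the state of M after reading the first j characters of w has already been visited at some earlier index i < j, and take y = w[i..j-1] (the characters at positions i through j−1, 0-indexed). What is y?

Run of M on w = 0 0 1 2 1 0:
  step 0: q0  (start)
  step 1: q3  (read 0: q0→q3)
  step 2: q2  (read 0: q3→q2)
  step 3: q3  (read 1: q2→q3)   ← first repeat (q3 seen earlier)
  step 4: q1  (read 2: q3→q1)
  step 5: q0  (read 1: q1→q0)
  step 6: q3  (read 0: q0→q3)

So i = 1, j = 3, giving x = w[0:1] = 0, y = w[1:3] = 01, z = w[3:6] = 210.
Check: |xy| = 3 ≤ 4 and |y| = 2 ≥ 1. Reading y takes M from q3 back to q3, so every xyⁱz is accepted.
Pumping length from the standard proof: p = 4 (the number of states). The repeated state found above gives |xy| = j ≤ 4 and |y| = j − i ≥ 1.

01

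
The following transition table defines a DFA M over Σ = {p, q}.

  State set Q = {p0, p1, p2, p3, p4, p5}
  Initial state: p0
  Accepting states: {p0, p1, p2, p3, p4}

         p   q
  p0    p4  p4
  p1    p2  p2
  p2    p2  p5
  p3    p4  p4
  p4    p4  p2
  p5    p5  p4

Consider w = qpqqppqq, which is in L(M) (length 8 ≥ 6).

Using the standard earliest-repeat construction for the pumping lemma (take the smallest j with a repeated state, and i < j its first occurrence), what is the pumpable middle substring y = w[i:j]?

p

Run of M on w = q p q q p p q q:
  step 0: p0  (start)
  step 1: p4  (read q: p0→p4)
  step 2: p4  (read p: p4→p4)   ← first repeat (p4 seen earlier)
  step 3: p2  (read q: p4→p2)
  step 4: p5  (read q: p2→p5)
  step 5: p5  (read p: p5→p5)
  step 6: p5  (read p: p5→p5)
  step 7: p4  (read q: p5→p4)
  step 8: p2  (read q: p4→p2)

So i = 1, j = 2, giving x = w[0:1] = q, y = w[1:2] = p, z = w[2:8] = qqppqq.
Check: |xy| = 2 ≤ 6 and |y| = 1 ≥ 1. Reading y takes M from p4 back to p4, so every xyⁱz is accepted.
Pumping length from the standard proof: p = 6 (the number of states). The repeated state found above gives |xy| = j ≤ 6 and |y| = j − i ≥ 1.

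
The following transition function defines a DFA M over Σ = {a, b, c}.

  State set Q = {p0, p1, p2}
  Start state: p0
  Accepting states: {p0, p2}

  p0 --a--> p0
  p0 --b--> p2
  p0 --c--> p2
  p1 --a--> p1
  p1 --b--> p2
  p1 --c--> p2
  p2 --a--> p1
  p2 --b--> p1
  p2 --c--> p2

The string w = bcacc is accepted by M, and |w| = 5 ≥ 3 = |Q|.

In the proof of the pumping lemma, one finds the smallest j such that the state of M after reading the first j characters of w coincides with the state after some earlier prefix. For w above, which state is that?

p2

State sequence: p0 -b-> p2 -c-> p2 -a-> p1 -c-> p2 -c-> p2
First repeat at step 2: p2 was already visited.

The earliest repeat is at step j = 2: M is in p2, which it already visited at step i = 1.
With |Q| = 3, pigeonhole forces a state repeat no later than step 3; the substring read between the first and second visits to that state can be pumped.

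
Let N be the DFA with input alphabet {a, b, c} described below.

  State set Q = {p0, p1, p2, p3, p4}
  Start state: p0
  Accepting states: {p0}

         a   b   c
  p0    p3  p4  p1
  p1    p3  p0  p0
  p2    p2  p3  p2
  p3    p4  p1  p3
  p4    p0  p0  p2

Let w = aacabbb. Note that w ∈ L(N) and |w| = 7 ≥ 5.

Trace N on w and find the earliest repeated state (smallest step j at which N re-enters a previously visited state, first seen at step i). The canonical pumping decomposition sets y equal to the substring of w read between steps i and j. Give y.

a

State sequence: p0 -a-> p3 -a-> p4 -c-> p2 -a-> p2 -b-> p3 -b-> p1 -b-> p0
First repeat at step 4: p2 was already visited.

So i = 3, j = 4, giving x = w[0:3] = aac, y = w[3:4] = a, z = w[4:7] = bbb.
Check: |xy| = 4 ≤ 5 and |y| = 1 ≥ 1. Reading y takes N from p2 back to p2, so every xyⁱz is accepted.
Since N has 5 states, any run of length ≥ 5 visits 5+1 states, so by pigeonhole some state repeats within the first 5 steps — that repeat gives the pumpable loop.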